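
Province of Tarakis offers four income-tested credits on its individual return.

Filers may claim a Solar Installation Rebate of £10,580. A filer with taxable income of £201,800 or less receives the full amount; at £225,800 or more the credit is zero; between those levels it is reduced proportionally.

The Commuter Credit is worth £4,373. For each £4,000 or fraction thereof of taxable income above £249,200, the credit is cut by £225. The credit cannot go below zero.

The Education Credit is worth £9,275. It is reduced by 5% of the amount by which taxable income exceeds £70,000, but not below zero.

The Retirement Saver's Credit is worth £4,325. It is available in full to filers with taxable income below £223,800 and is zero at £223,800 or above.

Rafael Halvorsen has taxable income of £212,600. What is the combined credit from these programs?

Solar Installation Rebate: £212,600 is £10,800 into a £24,000 phase-out range, leaving 13,200/24,000 of the credit: £10,580 × 13,200/24,000 = £5,819.
Commuter Credit: £212,600 is at or below the £249,200 threshold, so the full £4,373 applies.
Education Credit: 5% of the £142,600 excess over £70,000 is £7,130; credit = £9,275 − £7,130 = £2,145.
Retirement Saver's Credit: £212,600 is below the £223,800 cutoff, so the full £4,325 applies.
Total: £5,819 + £4,373 + £2,145 + £4,325 = £16,662.

£16,662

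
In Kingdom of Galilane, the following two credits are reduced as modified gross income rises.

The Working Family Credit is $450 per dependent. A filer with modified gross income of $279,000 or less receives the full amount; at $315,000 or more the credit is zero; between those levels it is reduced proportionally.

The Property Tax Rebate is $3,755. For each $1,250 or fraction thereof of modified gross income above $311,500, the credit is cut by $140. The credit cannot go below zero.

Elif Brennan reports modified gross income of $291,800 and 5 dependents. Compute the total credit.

$5,205

Working Family Credit: base = 5 × $450 = $2,250. $291,800 is $12,800 into a $36,000 phase-out range, leaving 23,200/36,000 of the credit: $2,250 × 23,200/36,000 = $1,450.
Property Tax Rebate: $291,800 is at or below the $311,500 threshold, so the full $3,755 applies.
Total: $1,450 + $3,755 = $5,205.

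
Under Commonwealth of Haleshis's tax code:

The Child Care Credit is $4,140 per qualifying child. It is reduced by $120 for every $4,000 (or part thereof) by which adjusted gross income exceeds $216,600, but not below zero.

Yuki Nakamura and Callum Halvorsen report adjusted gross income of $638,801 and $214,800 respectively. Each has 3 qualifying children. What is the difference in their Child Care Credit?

Yuki ($638,801): Child Care Credit: base = 3 × $4,140 = $12,420. income exceeds $216,600 by $422,201 → 106 increments × $120 = $12,720 ≥ base, so the credit is $0.
Callum ($214,800): Child Care Credit: base = 3 × $4,140 = $12,420. $214,800 is at or below the $216,600 threshold, so the full $12,420 applies.
Difference: |$0 − $12,420| = $12,420.

$12,420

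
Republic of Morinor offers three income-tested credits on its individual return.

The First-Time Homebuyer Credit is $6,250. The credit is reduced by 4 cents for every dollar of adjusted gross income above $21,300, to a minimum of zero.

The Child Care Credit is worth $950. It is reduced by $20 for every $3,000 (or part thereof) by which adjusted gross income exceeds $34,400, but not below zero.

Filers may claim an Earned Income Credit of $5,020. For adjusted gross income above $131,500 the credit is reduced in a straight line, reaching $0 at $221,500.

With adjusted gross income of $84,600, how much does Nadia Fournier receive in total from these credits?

First-Time Homebuyer Credit: 4% of the $63,300 excess over $21,300 is $2,532; credit = $6,250 − $2,532 = $3,718.
Child Care Credit: income exceeds $34,400 by $50,200, which is 17 full-or-partial $3,000 increments; reduction = 17 × $20 = $340, leaving $610.
Earned Income Credit: $84,600 is at or below the $131,500 threshold, so the full $5,020 applies.
Total: $3,718 + $610 + $5,020 = $9,348.

$9,348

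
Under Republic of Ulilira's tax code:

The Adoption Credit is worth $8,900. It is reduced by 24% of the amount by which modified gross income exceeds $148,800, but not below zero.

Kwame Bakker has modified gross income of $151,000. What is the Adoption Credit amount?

$8,372

Adoption Credit: 24% of the $2,200 excess over $148,800 is $528; credit = $8,900 − $528 = $8,372.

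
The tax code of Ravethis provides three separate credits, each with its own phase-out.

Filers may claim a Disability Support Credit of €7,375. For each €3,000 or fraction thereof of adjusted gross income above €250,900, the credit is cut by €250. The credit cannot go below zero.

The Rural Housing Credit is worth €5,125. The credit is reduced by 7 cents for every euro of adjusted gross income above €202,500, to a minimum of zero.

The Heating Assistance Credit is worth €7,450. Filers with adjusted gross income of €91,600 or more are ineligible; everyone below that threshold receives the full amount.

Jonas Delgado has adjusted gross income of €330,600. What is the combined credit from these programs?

Disability Support Credit: income exceeds €250,900 by €79,700, which is 27 full-or-partial €3,000 increments; reduction = 27 × €250 = €6,750, leaving €625.
Rural Housing Credit: 7% of the €128,100 excess over €202,500 is €8,967 ≥ base, so the credit is €0.
Heating Assistance Credit: €330,600 meets or exceeds the €91,600 cutoff, so the credit is €0.
Total: €625 + €0 + €0 = €625.

€625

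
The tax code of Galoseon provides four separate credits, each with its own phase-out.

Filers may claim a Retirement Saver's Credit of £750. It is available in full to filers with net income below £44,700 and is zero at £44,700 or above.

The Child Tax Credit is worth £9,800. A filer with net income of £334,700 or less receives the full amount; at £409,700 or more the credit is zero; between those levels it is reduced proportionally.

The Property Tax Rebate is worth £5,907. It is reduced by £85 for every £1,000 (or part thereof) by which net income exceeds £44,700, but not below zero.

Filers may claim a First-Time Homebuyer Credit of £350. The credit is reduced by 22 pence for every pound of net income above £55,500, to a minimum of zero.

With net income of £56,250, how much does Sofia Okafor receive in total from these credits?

Retirement Saver's Credit: £56,250 meets or exceeds the £44,700 cutoff, so the credit is £0.
Child Tax Credit: £56,250 is at or below the £334,700 threshold, so the full £9,800 applies.
Property Tax Rebate: income exceeds £44,700 by £11,550, which is 12 full-or-partial £1,000 increments; reduction = 12 × £85 = £1,020, leaving £4,887.
First-Time Homebuyer Credit: 22% of the £750 excess over £55,500 is £165; credit = £350 − £165 = £185.
Total: £0 + £9,800 + £4,887 + £185 = £14,872.

£14,872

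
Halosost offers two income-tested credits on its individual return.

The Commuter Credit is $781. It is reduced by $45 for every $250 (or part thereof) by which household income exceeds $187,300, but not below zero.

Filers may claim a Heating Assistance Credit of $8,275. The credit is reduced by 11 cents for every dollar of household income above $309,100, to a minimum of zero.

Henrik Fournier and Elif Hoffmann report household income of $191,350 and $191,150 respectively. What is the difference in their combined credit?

Henrik ($191,350): Commuter Credit: income exceeds $187,300 by $4,050, which is 17 full-or-partial $250 increments; reduction = 17 × $45 = $765, leaving $16. Heating Assistance Credit: $191,350 is at or below the $309,100 threshold, so the full $8,275 applies. total $16 + $8,275 = $8,291
Elif ($191,150): Commuter Credit: income exceeds $187,300 by $3,850, which is 16 full-or-partial $250 increments; reduction = 16 × $45 = $720, leaving $61. Heating Assistance Credit: $191,150 is at or below the $309,100 threshold, so the full $8,275 applies. total $61 + $8,275 = $8,336
Difference: |$8,291 − $8,336| = $45.

$45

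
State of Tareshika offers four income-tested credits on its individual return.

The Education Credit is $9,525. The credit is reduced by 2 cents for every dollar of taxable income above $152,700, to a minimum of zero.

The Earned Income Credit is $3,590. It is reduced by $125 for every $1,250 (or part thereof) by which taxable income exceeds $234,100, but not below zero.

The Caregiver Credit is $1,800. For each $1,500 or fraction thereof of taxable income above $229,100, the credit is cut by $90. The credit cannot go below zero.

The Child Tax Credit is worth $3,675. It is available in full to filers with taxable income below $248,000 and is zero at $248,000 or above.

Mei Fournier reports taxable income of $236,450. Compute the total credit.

$16,215

Education Credit: 2% of the $83,750 excess over $152,700 is $1,675; credit = $9,525 − $1,675 = $7,850.
Earned Income Credit: income exceeds $234,100 by $2,350, which is 2 full-or-partial $1,250 increments; reduction = 2 × $125 = $250, leaving $3,340.
Caregiver Credit: income exceeds $229,100 by $7,350, which is 5 full-or-partial $1,500 increments; reduction = 5 × $90 = $450, leaving $1,350.
Child Tax Credit: $236,450 is below the $248,000 cutoff, so the full $3,675 applies.
Total: $7,850 + $3,340 + $1,350 + $3,675 = $16,215.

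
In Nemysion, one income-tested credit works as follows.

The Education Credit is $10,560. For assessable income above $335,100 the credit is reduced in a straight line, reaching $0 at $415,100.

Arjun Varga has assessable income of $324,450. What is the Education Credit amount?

$10,560

Education Credit: $324,450 is at or below the $335,100 threshold, so the full $10,560 applies.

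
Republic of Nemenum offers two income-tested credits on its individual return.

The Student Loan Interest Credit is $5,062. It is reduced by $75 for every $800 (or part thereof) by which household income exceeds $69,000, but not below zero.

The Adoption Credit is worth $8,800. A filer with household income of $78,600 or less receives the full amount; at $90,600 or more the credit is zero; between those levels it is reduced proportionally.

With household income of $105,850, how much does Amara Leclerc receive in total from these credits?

$1,537

Student Loan Interest Credit: income exceeds $69,000 by $36,850, which is 47 full-or-partial $800 increments; reduction = 47 × $75 = $3,525, leaving $1,537.
Adoption Credit: $105,850 is at or above $90,600, so the credit is $0.
Total: $1,537 + $0 = $1,537.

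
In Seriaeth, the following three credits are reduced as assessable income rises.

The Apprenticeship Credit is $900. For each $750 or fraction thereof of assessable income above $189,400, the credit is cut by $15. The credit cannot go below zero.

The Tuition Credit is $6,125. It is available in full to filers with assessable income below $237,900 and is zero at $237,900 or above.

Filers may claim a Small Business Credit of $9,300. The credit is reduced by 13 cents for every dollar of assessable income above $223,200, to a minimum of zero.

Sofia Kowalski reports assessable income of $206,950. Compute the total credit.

$15,965

Apprenticeship Credit: income exceeds $189,400 by $17,550, which is 24 full-or-partial $750 increments; reduction = 24 × $15 = $360, leaving $540.
Tuition Credit: $206,950 is below the $237,900 cutoff, so the full $6,125 applies.
Small Business Credit: $206,950 is at or below the $223,200 threshold, so the full $9,300 applies.
Total: $540 + $6,125 + $9,300 = $15,965.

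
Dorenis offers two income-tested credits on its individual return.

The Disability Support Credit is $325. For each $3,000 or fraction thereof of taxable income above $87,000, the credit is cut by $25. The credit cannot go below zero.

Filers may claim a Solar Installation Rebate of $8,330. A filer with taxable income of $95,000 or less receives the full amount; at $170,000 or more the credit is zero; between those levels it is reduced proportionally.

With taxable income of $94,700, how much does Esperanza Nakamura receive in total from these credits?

$8,580

Disability Support Credit: income exceeds $87,000 by $7,700, which is 3 full-or-partial $3,000 increments; reduction = 3 × $25 = $75, leaving $250.
Solar Installation Rebate: $94,700 is at or below the $95,000 threshold, so the full $8,330 applies.
Total: $250 + $8,330 = $8,580.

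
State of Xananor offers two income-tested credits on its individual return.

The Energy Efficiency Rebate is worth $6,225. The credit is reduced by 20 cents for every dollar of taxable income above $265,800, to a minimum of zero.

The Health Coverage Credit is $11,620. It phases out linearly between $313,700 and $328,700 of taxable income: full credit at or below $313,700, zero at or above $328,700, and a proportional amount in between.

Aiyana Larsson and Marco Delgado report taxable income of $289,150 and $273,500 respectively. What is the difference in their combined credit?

$3,130

Aiyana ($289,150): Energy Efficiency Rebate: 20% of the $23,350 excess over $265,800 is $4,670; credit = $6,225 − $4,670 = $1,555. Health Coverage Credit: $289,150 is at or below the $313,700 threshold, so the full $11,620 applies. total $1,555 + $11,620 = $13,175
Marco ($273,500): Energy Efficiency Rebate: 20% of the $7,700 excess over $265,800 is $1,540; credit = $6,225 − $1,540 = $4,685. Health Coverage Credit: $273,500 is at or below the $313,700 threshold, so the full $11,620 applies. total $4,685 + $11,620 = $16,305
Difference: |$13,175 − $16,305| = $3,130.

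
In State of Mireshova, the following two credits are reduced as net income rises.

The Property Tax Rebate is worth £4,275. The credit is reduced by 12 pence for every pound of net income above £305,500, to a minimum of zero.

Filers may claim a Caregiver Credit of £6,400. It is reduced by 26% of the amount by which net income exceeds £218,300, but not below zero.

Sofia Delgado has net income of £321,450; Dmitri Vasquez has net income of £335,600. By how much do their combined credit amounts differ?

Sofia (£321,450): Property Tax Rebate: 12% of the £15,950 excess over £305,500 is £1,914; credit = £4,275 − £1,914 = £2,361. Caregiver Credit: 26% of the £103,150 excess over £218,300 is £26,819 ≥ base, so the credit is £0. total £2,361 + £0 = £2,361
Dmitri (£335,600): Property Tax Rebate: 12% of the £30,100 excess over £305,500 is £3,612; credit = £4,275 − £3,612 = £663. Caregiver Credit: 26% of the £117,300 excess over £218,300 is £30,498 ≥ base, so the credit is £0. total £663 + £0 = £663
Difference: |£2,361 − £663| = £1,698.

£1,698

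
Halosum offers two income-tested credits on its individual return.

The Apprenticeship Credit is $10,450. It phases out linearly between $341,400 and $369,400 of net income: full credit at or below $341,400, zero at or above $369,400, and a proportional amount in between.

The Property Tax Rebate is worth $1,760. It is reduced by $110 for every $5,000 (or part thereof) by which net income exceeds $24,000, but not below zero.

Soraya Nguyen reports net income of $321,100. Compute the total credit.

Apprenticeship Credit: $321,100 is at or below the $341,400 threshold, so the full $10,450 applies.
Property Tax Rebate: income exceeds $24,000 by $297,100 → 60 increments × $110 = $6,600 ≥ base, so the credit is $0.
Total: $10,450 + $0 = $10,450.

$10,450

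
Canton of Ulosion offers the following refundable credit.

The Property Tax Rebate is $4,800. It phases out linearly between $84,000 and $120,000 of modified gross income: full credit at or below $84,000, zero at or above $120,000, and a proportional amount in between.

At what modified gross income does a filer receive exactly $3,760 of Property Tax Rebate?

$91,800

$3,760 is 3,760/4,800 of the full $4,800, so 1,040/4,800 of the $36,000 range has been used: income = $84,000 + $36,000 × 1,040/4,800 = $91,800.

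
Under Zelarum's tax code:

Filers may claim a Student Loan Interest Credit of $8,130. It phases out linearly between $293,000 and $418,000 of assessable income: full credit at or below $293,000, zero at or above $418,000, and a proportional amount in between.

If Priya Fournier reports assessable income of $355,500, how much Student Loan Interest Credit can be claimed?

$4,065

Student Loan Interest Credit: $355,500 is $62,500 into a $125,000 phase-out range, leaving 62,500/125,000 of the credit: $8,130 × 62,500/125,000 = $4,065.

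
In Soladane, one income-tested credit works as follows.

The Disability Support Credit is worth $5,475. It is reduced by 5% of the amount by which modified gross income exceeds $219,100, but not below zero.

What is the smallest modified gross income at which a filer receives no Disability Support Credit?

The credit falls by 5% of each dollar above $219,100, so it reaches zero when the excess is $5,475 / 5% = $109,500: income = $219,100 + $109,500 = $328,600.

$328,600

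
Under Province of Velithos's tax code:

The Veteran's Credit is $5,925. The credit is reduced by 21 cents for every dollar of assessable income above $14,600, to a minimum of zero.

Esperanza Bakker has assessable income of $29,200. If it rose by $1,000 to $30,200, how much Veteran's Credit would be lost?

At $29,200 — 21% of the $14,600 excess over $14,600 is $3,066; credit = $5,925 − $3,066 = $2,859.
At $30,200 — 21% of the $15,600 excess over $14,600 is $3,276; credit = $5,925 − $3,276 = $2,649.
Lost: $2,859 − $2,649 = $210.

$210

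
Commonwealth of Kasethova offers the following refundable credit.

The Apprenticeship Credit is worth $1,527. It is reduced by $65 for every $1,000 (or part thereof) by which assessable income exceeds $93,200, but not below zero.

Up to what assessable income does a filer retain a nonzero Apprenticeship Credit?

$116,200

After 23 increments the reduction is 23 × $65 = $1,495, leaving $32; one more increment wipes it out. Increment 23 ends at excess 23 × $1,000 = $23,000, so the highest qualifying income is $93,200 + $23,000 = $116,200.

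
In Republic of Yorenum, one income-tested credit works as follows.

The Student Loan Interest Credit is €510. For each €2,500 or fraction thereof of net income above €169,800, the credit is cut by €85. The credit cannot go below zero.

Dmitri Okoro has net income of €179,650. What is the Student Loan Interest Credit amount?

€170

Student Loan Interest Credit: income exceeds €169,800 by €9,850, which is 4 full-or-partial €2,500 increments; reduction = 4 × €85 = €340, leaving €170.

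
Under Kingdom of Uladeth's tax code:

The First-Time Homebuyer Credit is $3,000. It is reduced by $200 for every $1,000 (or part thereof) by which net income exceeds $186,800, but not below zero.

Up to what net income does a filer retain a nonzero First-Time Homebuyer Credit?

$200,800

After 14 increments the reduction is 14 × $200 = $2,800, leaving $200; one more increment wipes it out. Increment 14 ends at excess 14 × $1,000 = $14,000, so the highest qualifying income is $186,800 + $14,000 = $200,800.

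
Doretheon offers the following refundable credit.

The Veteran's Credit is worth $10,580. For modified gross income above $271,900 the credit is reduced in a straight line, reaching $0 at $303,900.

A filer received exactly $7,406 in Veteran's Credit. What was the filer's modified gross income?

$7,406 is 7,406/10,580 of the full $10,580, so 3,174/10,580 of the $32,000 range has been used: income = $271,900 + $32,000 × 3,174/10,580 = $281,500.

$281,500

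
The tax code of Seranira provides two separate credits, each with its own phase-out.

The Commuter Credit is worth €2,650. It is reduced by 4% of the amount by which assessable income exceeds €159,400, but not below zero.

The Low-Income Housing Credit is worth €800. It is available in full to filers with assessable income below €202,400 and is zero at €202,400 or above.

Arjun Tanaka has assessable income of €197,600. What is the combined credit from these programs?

€1,922

Commuter Credit: 4% of the €38,200 excess over €159,400 is €1,528; credit = €2,650 − €1,528 = €1,122.
Low-Income Housing Credit: €197,600 is below the €202,400 cutoff, so the full €800 applies.
Total: €1,122 + €800 = €1,922.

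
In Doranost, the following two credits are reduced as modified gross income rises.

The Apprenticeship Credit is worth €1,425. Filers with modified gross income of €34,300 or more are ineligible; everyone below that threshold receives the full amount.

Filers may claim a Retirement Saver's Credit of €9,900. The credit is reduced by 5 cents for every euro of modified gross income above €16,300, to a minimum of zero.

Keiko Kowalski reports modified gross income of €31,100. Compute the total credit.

Apprenticeship Credit: €31,100 is below the €34,300 cutoff, so the full €1,425 applies.
Retirement Saver's Credit: 5% of the €14,800 excess over €16,300 is €740; credit = €9,900 − €740 = €9,160.
Total: €1,425 + €9,160 = €10,585.

€10,585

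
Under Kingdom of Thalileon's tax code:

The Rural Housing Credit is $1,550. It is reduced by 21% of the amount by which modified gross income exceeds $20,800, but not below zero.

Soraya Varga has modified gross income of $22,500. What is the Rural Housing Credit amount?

$1,193

Rural Housing Credit: 21% of the $1,700 excess over $20,800 is $357; credit = $1,550 − $357 = $1,193.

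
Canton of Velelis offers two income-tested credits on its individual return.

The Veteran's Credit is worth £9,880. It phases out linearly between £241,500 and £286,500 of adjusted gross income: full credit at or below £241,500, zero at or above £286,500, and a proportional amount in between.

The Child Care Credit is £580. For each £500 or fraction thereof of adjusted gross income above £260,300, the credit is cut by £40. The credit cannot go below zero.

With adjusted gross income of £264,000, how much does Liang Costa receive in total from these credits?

Veteran's Credit: £264,000 is £22,500 into a £45,000 phase-out range, leaving 22,500/45,000 of the credit: £9,880 × 22,500/45,000 = £4,940.
Child Care Credit: income exceeds £260,300 by £3,700, which is 8 full-or-partial £500 increments; reduction = 8 × £40 = £320, leaving £260.
Total: £4,940 + £260 = £5,200.

£5,200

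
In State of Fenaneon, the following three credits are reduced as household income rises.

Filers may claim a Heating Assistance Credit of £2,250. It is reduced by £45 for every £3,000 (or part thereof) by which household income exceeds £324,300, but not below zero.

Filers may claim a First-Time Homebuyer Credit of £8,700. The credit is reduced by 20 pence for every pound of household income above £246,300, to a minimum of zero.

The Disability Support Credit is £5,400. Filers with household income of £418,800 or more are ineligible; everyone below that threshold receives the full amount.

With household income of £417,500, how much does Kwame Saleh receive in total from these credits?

£6,210

Heating Assistance Credit: income exceeds £324,300 by £93,200, which is 32 full-or-partial £3,000 increments; reduction = 32 × £45 = £1,440, leaving £810.
First-Time Homebuyer Credit: 20% of the £171,200 excess over £246,300 is £34,240 ≥ base, so the credit is £0.
Disability Support Credit: £417,500 is below the £418,800 cutoff, so the full £5,400 applies.
Total: £810 + £0 + £5,400 = £6,210.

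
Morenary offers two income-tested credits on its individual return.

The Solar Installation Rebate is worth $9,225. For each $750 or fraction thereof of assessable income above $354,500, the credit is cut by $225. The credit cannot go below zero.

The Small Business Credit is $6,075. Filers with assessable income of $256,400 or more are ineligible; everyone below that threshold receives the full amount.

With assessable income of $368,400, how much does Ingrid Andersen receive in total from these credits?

Solar Installation Rebate: income exceeds $354,500 by $13,900, which is 19 full-or-partial $750 increments; reduction = 19 × $225 = $4,275, leaving $4,950.
Small Business Credit: $368,400 meets or exceeds the $256,400 cutoff, so the credit is $0.
Total: $4,950 + $0 = $4,950.

$4,950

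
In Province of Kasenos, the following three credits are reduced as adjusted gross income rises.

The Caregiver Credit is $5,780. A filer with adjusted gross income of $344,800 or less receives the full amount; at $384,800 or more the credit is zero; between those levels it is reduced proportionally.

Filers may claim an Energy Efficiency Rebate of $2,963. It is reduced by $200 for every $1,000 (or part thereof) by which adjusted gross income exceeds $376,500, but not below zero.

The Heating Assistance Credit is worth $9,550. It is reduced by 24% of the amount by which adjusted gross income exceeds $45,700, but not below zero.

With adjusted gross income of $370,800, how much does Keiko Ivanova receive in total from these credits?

$4,986

Caregiver Credit: $370,800 is $26,000 into a $40,000 phase-out range, leaving 14,000/40,000 of the credit: $5,780 × 14,000/40,000 = $2,023.
Energy Efficiency Rebate: $370,800 is at or below the $376,500 threshold, so the full $2,963 applies.
Heating Assistance Credit: 24% of the $325,100 excess over $45,700 is $78,024 ≥ base, so the credit is $0.
Total: $2,023 + $2,963 + $0 = $4,986.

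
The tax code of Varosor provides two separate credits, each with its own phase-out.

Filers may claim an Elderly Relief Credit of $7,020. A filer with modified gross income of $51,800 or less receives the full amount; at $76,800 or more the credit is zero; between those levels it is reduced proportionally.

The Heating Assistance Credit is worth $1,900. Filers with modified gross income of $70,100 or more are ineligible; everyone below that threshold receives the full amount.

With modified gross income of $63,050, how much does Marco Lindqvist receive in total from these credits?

$5,761

Elderly Relief Credit: $63,050 is $11,250 into a $25,000 phase-out range, leaving 13,750/25,000 of the credit: $7,020 × 13,750/25,000 = $3,861.
Heating Assistance Credit: $63,050 is below the $70,100 cutoff, so the full $1,900 applies.
Total: $3,861 + $1,900 = $5,761.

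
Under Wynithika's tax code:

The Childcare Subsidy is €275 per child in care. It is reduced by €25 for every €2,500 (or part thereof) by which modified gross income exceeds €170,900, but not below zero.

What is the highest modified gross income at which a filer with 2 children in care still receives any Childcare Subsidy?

€223,400

Full credit = 2 × €275 = €550.
After 21 increments the reduction is 21 × €25 = €525, leaving €25; one more increment wipes it out. Increment 21 ends at excess 21 × €2,500 = €52,500, so the highest qualifying income is €170,900 + €52,500 = €223,400.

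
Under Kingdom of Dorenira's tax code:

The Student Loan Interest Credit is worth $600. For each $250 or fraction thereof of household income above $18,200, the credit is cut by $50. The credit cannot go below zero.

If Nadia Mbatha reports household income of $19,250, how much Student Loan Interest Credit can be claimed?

$350

Student Loan Interest Credit: income exceeds $18,200 by $1,050, which is 5 full-or-partial $250 increments; reduction = 5 × $50 = $250, leaving $350.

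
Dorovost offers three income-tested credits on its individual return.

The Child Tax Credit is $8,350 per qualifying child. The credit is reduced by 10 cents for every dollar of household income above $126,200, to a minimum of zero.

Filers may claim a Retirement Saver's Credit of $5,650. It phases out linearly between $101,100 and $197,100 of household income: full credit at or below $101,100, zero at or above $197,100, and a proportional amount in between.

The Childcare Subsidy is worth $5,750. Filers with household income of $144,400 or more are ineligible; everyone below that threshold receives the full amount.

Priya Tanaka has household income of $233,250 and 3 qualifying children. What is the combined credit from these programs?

Child Tax Credit: base = 3 × $8,350 = $25,050. 10% of the $107,050 excess over $126,200 is $10,705; credit = $25,050 − $10,705 = $14,345.
Retirement Saver's Credit: $233,250 is at or above $197,100, so the credit is $0.
Childcare Subsidy: $233,250 meets or exceeds the $144,400 cutoff, so the credit is $0.
Total: $14,345 + $0 + $0 = $14,345.

$14,345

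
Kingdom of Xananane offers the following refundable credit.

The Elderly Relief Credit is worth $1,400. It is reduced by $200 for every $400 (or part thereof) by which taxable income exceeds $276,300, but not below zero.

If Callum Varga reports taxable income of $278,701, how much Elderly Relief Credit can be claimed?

$0

Elderly Relief Credit: income exceeds $276,300 by $2,401 → 7 increments × $200 = $1,400 ≥ base, so the credit is $0.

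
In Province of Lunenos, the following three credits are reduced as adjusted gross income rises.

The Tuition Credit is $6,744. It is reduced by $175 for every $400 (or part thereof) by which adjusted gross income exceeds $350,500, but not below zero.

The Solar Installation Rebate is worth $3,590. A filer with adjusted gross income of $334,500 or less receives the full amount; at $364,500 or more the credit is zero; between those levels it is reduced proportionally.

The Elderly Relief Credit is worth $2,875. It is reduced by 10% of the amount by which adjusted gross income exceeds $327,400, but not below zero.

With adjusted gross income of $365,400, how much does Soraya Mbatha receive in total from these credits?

$94

Tuition Credit: income exceeds $350,500 by $14,900, which is 38 full-or-partial $400 increments; reduction = 38 × $175 = $6,650, leaving $94.
Solar Installation Rebate: $365,400 is at or above $364,500, so the credit is $0.
Elderly Relief Credit: 10% of the $38,000 excess over $327,400 is $3,800 ≥ base, so the credit is $0.
Total: $94 + $0 + $0 = $94.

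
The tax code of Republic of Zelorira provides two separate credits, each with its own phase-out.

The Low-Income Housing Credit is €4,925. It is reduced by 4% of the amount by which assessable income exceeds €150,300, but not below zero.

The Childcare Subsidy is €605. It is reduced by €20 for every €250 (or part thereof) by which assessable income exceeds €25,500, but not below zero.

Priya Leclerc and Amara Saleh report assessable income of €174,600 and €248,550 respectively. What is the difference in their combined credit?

€2,958

Priya (€174,600): Low-Income Housing Credit: 4% of the €24,300 excess over €150,300 is €972; credit = €4,925 − €972 = €3,953. Childcare Subsidy: income exceeds €25,500 by €149,100 → 597 increments × €20 = €11,940 ≥ base, so the credit is €0. total €3,953 + €0 = €3,953
Amara (€248,550): Low-Income Housing Credit: 4% of the €98,250 excess over €150,300 is €3,930; credit = €4,925 − €3,930 = €995. Childcare Subsidy: income exceeds €25,500 by €223,050 → 893 increments × €20 = €17,860 ≥ base, so the credit is €0. total €995 + €0 = €995
Difference: |€3,953 − €995| = €2,958.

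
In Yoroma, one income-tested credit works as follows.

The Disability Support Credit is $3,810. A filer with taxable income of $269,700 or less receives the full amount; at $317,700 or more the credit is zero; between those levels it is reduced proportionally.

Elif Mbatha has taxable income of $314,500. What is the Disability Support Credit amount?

$254

Disability Support Credit: $314,500 is $44,800 into a $48,000 phase-out range, leaving 3,200/48,000 of the credit: $3,810 × 3,200/48,000 = $254.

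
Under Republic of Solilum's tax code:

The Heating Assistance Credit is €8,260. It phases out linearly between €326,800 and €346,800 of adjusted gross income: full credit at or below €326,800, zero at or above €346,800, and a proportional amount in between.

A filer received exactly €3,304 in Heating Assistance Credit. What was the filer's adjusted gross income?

€338,800

€3,304 is 3,304/8,260 of the full €8,260, so 4,956/8,260 of the €20,000 range has been used: income = €326,800 + €20,000 × 4,956/8,260 = €338,800.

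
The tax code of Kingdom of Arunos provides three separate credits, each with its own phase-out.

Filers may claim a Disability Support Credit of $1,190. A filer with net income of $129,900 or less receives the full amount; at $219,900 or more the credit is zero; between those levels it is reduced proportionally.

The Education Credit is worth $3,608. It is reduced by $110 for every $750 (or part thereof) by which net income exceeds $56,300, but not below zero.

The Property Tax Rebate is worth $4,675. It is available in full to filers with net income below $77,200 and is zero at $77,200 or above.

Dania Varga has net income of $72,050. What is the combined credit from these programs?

$7,163

Disability Support Credit: $72,050 is at or below the $129,900 threshold, so the full $1,190 applies.
Education Credit: income exceeds $56,300 by $15,750, which is 21 full-or-partial $750 increments; reduction = 21 × $110 = $2,310, leaving $1,298.
Property Tax Rebate: $72,050 is below the $77,200 cutoff, so the full $4,675 applies.
Total: $1,190 + $1,298 + $4,675 = $7,163.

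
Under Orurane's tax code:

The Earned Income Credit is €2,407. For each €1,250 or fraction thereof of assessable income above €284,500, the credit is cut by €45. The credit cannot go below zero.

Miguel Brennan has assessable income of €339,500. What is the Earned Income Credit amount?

€427

Earned Income Credit: income exceeds €284,500 by €55,000, which is 44 full-or-partial €1,250 increments; reduction = 44 × €45 = €1,980, leaving €427.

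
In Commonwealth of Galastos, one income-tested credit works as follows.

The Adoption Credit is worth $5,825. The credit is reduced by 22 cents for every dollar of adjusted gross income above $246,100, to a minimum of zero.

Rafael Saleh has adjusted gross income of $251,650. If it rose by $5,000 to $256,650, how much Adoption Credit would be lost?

$1,100

At $251,650 — 22% of the $5,550 excess over $246,100 is $1,221; credit = $5,825 − $1,221 = $4,604.
At $256,650 — 22% of the $10,550 excess over $246,100 is $2,321; credit = $5,825 − $2,321 = $3,504.
Lost: $4,604 − $3,504 = $1,100.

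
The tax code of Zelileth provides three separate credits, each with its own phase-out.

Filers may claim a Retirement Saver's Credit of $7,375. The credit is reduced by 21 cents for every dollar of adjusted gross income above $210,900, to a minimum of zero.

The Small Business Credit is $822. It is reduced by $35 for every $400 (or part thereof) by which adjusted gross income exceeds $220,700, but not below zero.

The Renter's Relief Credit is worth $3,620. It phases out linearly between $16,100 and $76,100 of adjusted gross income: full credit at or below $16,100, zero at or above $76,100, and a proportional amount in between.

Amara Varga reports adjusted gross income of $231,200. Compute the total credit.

$3,112

Retirement Saver's Credit: 21% of the $20,300 excess over $210,900 is $4,263; credit = $7,375 − $4,263 = $3,112.
Small Business Credit: income exceeds $220,700 by $10,500 → 27 increments × $35 = $945 ≥ base, so the credit is $0.
Renter's Relief Credit: $231,200 is at or above $76,100, so the credit is $0.
Total: $3,112 + $0 + $0 = $3,112.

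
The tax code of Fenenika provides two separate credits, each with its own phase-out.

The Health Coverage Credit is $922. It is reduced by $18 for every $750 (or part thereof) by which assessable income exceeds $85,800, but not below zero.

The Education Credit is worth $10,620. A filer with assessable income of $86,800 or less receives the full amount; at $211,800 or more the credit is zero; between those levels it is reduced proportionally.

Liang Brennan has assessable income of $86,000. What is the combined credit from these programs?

Health Coverage Credit: income exceeds $85,800 by $200, which is 1 full-or-partial $750 increment; reduction = 1 × $18 = $18, leaving $904.
Education Credit: $86,000 is at or below the $86,800 threshold, so the full $10,620 applies.
Total: $904 + $10,620 = $11,524.

$11,524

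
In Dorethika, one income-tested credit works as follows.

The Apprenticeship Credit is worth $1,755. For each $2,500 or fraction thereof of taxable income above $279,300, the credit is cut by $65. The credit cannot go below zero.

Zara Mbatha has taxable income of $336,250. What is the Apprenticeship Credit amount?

Apprenticeship Credit: income exceeds $279,300 by $56,950, which is 23 full-or-partial $2,500 increments; reduction = 23 × $65 = $1,495, leaving $260.

$260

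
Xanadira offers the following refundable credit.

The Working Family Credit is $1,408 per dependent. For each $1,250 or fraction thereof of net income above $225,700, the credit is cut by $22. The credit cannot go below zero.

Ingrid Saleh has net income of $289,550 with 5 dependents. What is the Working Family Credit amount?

$5,896

Working Family Credit: base = 5 × $1,408 = $7,040. income exceeds $225,700 by $63,850, which is 52 full-or-partial $1,250 increments; reduction = 52 × $22 = $1,144, leaving $5,896.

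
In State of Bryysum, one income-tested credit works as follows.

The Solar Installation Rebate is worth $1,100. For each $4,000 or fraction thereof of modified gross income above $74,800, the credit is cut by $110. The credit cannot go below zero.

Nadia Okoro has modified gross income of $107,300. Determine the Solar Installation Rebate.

$110

Solar Installation Rebate: income exceeds $74,800 by $32,500, which is 9 full-or-partial $4,000 increments; reduction = 9 × $110 = $990, leaving $110.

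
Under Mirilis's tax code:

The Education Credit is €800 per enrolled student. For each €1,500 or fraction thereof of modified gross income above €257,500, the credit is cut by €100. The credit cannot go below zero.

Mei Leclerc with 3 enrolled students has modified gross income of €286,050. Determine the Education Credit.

€400

Education Credit: base = 3 × €800 = €2,400. income exceeds €257,500 by €28,550, which is 20 full-or-partial €1,500 increments; reduction = 20 × €100 = €2,000, leaving €400.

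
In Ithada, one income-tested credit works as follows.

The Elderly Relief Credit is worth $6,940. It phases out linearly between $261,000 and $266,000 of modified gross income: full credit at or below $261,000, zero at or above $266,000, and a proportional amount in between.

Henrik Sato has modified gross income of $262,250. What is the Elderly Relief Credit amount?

Elderly Relief Credit: $262,250 is $1,250 into a $5,000 phase-out range, leaving 3,750/5,000 of the credit: $6,940 × 3,750/5,000 = $5,205.

$5,205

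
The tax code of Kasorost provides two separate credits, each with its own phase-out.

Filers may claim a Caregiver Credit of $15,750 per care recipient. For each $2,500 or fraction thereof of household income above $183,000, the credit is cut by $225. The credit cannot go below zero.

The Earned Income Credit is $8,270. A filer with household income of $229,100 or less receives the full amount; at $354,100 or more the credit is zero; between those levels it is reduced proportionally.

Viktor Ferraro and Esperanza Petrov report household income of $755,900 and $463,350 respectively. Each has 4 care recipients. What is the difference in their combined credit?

$26,325

Viktor ($755,900): Caregiver Credit: base = 4 × $15,750 = $63,000. income exceeds $183,000 by $572,900, which is 230 full-or-partial $2,500 increments; reduction = 230 × $225 = $51,750, leaving $11,250. Earned Income Credit: $755,900 is at or above $354,100, so the credit is $0. total $11,250 + $0 = $11,250
Esperanza ($463,350): Caregiver Credit: base = 4 × $15,750 = $63,000. income exceeds $183,000 by $280,350, which is 113 full-or-partial $2,500 increments; reduction = 113 × $225 = $25,425, leaving $37,575. Earned Income Credit: $463,350 is at or above $354,100, so the credit is $0. total $37,575 + $0 = $37,575
Difference: |$11,250 − $37,575| = $26,325.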